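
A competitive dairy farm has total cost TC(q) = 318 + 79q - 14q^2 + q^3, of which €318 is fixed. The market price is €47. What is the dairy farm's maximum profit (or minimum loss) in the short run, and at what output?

AVC = 79 - 14q + q^2; min AVC = €30 at q = 7. Since P = €47 ≥ min AVC, the firm produces.
With MC = 79 - 28q + 3q^2, P = MC on the upward-sloping part at q* = 8.
TR = 47·8 = 376. TC = 318 + 248 = 566. Profit = 376 − 566 = -€190.
Shutting down would mean losing the fixed cost of €318, so operating at a loss of €190 is better by €128.

Profit = -€190 at q = 8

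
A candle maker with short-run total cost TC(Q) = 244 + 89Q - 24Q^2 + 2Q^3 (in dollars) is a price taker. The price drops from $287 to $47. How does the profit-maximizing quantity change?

Output falls from 11 to 7

MC = 89 - 48Q + 6Q^2; the shutdown threshold is min AVC = $17 (at Q = 6).
At P = $287 ≥ min AVC, set P = MC on the rising branch: Q = 11.
At P = $47 ≥ min AVC, set P = MC: Q = 7. The firm stays open but cuts output.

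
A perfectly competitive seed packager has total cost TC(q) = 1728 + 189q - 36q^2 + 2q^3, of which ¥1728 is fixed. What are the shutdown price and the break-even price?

Shutdown price = min AVC. AVC = 189 - 36q + 2q^2, with vertex at q = 9 and minimum ¥27.
ATC = 1728/q + 189 - 36q + 2q^2. Setting dATC/dq = −1728/q^2 − 36 + 4q = 0 gives q = 12 (since 4·12^3 − 36·12^2 = 1728).
min ATC = 1728/12 + 189 − 36·12 + 2·12^2 = ¥189. That is the break-even price.
Between these two prices the firm operates at a loss; above ¥189 it earns a profit.

Shutdown price = ¥27; break-even price = ¥189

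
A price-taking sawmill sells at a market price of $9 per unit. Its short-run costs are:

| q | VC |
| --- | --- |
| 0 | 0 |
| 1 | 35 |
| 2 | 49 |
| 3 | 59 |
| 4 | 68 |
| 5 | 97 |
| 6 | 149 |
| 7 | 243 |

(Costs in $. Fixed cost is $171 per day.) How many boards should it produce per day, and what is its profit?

q = 0 (shut down); profit = -$171

Profit at each row (π = 9q − TC): q=0: -171; q=1: -197; q=2: -202; q=3: -203; q=4: -203; q=5: -223; q=6: -266; q=7: -351.
Profit is highest at q = 0. Equivalently, the lowest AVC in the table is 68/4 ≈ $17 at q = 4, and P = $9 falls below it — price never covers variable cost, so the firm shuts down and loses only its fixed cost.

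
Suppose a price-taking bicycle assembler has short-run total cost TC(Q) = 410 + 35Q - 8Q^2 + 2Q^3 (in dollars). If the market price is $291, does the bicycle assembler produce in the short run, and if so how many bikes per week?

Strip out fixed cost: VC = 35Q - 8Q^2 + 2Q^3. Then AVC = 35 - 8Q + 2Q^2 and MC = 35 - 16Q + 6Q^2.
The AVC parabola has its vertex at Q = 8/4 = 2, where AVC = 35 - 8·2 + 2·2^2 = $27.
P = $291 exceeds min AVC = $27, so the firm stays open.
Set P = MC: 291 = 35 - 16Q + 6Q^2 → -256 - 16Q + 6Q^2 = 0. The roots are Q = -16/3 and Q = 8; the profit-maximizing output is on the rising part of MC, so Q* = 8.
Check: AVC at Q = 8 is $99 ≤ P, so revenue covers variable cost.
Profit = P·Q − TC = 291·8 − 1202 = $1126.

Produce at Q = 8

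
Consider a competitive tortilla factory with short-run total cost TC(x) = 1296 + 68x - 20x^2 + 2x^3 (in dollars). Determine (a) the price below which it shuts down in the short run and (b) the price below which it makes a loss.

AVC = 68 - 20x + 2x^2; minimized at x = 5, giving min AVC = $18. That is the shutdown price.
ATC = 1296/x + 68 - 20x + 2x^2. Setting dATC/dx = −1296/x^2 − 20 + 4x = 0 gives x = 9 (since 4·9^3 − 20·9^2 = 1296).
min ATC = 1296/9 + 68 − 20·9 + 2·9^2 = $194. That is the break-even price.
For $18 ≤ P < $194 the firm produces at a loss; below $18 it shuts down.

Shutdown price = $18; break-even price = $194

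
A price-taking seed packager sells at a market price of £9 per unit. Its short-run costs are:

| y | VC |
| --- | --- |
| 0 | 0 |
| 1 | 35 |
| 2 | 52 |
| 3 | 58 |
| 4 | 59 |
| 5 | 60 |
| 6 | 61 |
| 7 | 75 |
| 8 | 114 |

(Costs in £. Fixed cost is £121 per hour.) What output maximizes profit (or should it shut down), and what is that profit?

y = 0 (shut down); profit = -£121

Tabulate TR − TC: y=0: -121; y=1: -147; y=2: -155; y=3: -152; y=4: -144; y=5: -136; y=6: -128; y=7: -133; y=8: -163.
Profit is highest at y = 0. Equivalently, the lowest AVC in the table is 61/6 ≈ £10.17 at y = 6, and P = £9 falls below it — price never covers variable cost, so the firm shuts down and loses only its fixed cost.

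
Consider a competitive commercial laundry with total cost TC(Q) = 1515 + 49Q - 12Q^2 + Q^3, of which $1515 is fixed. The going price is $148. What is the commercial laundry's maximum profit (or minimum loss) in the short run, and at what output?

Profit = -$305 at Q = 11

AVC = 49 - 12Q + Q^2; min AVC = $13 at Q = 6. Since P = $148 ≥ min AVC, the firm produces.
With MC = 49 - 24Q + 3Q^2, P = MC on the upward-sloping part at Q* = 11.
TR = 148·11 = 1628. TC = 1515 + 418 = 1933. Profit = 1628 − 1933 = -$305.
Shutting down would mean losing the fixed cost of $1515, so operating at a loss of $305 is better by $1210.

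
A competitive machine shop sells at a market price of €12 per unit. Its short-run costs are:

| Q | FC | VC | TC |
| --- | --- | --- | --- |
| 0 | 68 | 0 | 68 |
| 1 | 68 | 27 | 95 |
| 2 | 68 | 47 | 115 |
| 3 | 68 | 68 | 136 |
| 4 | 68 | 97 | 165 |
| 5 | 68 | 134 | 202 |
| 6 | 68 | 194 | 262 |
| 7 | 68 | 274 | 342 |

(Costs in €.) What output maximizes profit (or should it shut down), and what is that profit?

Compute π = P·Q − TC at each output: Q=0: -68; Q=1: -83; Q=2: -91; Q=3: -100; Q=4: -117; Q=5: -142; Q=6: -190; Q=7: -258.
Profit is highest at Q = 0. Equivalently, the lowest AVC in the table is 68/3 ≈ €22.67 at Q = 3, and P = €12 falls below it — price never covers variable cost, so the firm shuts down and loses only its fixed cost.

Q = 0 (shut down); profit = -€68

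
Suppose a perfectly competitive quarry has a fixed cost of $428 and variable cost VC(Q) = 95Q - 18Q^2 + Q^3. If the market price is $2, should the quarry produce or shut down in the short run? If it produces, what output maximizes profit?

Strip out fixed cost: VC = 95Q - 18Q^2 + Q^3. Then AVC = 95 - 18Q + Q^2 and MC = 95 - 36Q + 3Q^2.
AVC is minimized where dAVC/dQ = -18 + 2Q = 0, at Q = 9; min AVC = 95 - 18·9 + 9^2 = $14.
P = $2 lies below min AVC = $14; no output level covers variable cost.
The firm minimizes its loss by shutting down and losing only its fixed cost of $428.

Shut down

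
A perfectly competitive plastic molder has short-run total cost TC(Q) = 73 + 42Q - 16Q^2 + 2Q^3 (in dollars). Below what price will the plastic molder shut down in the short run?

The shutdown price is the minimum of AVC. VC = 42Q - 16Q^2 + 2Q^3, so AVC = 42 - 16Q + 2Q^2.
At the minimum of AVC, MC = AVC. MC = 42 - 32Q + 6Q^2; setting MC = AVC gives 4Q^2 - 16Q = 0, so Q = 4. min AVC = 10.
The firm shuts down for any P below $10.

$10 per unit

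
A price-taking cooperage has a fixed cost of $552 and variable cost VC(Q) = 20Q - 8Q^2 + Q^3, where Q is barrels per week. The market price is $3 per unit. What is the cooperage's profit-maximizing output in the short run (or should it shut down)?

Strip out fixed cost: VC = 20Q - 8Q^2 + Q^3. Then AVC = 20 - 8Q + Q^2 and MC = 20 - 16Q + 3Q^2.
AVC hits its minimum where MC = AVC, at Q = 4, giving min AVC = 20 - 8·4 + 4^2 = $4.
P = $3 lies below min AVC = $4; no output level covers variable cost.
The firm minimizes its loss by shutting down and losing only its fixed cost of $552.

Shut down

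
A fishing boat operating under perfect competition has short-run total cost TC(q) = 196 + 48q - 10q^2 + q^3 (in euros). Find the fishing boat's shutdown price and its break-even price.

AVC = 48 - 10q + q^2; minimized at q = 5, giving min AVC = €23. That is the shutdown price.
ATC = 196/q + 48 - 10q + q^2. Setting dATC/dq = −196/q^2 − 10 + 2q = 0 gives q = 7 (since 2·7^3 − 10·7^2 = 196).
min ATC = 196/7 + 48 − 10·7 + 7^2 = €55. That is the break-even price.
Between these two prices the firm operates at a loss; above €55 it earns a profit.

Shutdown price = €23; break-even price = €55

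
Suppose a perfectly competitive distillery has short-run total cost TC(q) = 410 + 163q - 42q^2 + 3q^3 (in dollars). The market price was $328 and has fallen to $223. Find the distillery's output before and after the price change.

MC = 163 - 84q + 9q^2; the shutdown threshold is min AVC = $16 (at q = 7).
With P = $328 above the shutdown price, P = MC gives q = 11.
At P = $223 ≥ min AVC, set P = MC: q = 10. The firm stays open but cuts output.

Output falls from 11 to 10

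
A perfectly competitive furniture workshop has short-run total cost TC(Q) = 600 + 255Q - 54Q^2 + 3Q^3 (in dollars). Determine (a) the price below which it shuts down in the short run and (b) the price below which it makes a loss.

AVC = 255 - 54Q + 3Q^2; minimized at Q = 9, giving min AVC = $12. That is the shutdown price.
ATC = 600/Q + 255 - 54Q + 3Q^2. Setting dATC/dQ = −600/Q^2 − 54 + 6Q = 0 gives Q = 10 (since 6·10^3 − 54·10^2 = 600).
min ATC = 600/10 + 255 − 54·10 + 3·10^2 = $75. That is the break-even price.
Between these two prices the firm operates at a loss; above $75 it earns a profit.

Shutdown price = $12; break-even price = $75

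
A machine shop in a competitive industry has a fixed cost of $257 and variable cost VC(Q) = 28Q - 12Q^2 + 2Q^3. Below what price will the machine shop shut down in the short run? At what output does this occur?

Short-run supply begins at min AVC. From VC = 28Q - 12Q^2 + 2Q^3, AVC = 28 - 12Q + 2Q^2.
dAVC/dQ = -12 + 4Q = 0 gives Q = 3. min AVC = 28 - 12·3 + 2·3^2 = 10.
The firm shuts down for any P below $10.

$10 per unit, at Q = 3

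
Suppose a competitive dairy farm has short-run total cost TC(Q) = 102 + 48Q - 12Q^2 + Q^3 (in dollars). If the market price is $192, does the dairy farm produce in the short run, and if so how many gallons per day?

From TC, MC = TC'(Q) = 48 - 24Q + 3Q^2 and AVC = VC/Q = 48 - 12Q + Q^2.
AVC hits its minimum where MC = AVC, at Q = 6, giving min AVC = 48 - 12·6 + 6^2 = $12.
P = $192 exceeds min AVC = $12, so the firm stays open.
P = MC gives -144 - 24Q + 3Q^2 = 0, with roots -4 and 12. Take the larger (rising MC): Q* = 12.
Check: AVC at Q = 12 is $48 ≤ P, so revenue covers variable cost.
Profit = P·Q − TC = 192·12 − 678 = $1626.

Produce at Q = 12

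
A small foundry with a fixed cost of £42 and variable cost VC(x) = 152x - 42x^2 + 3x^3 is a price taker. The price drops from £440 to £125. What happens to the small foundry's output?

Output falls from 12 to 9

MC = 152 - 84x + 9x^2; the shutdown threshold is min AVC = £5 (at x = 7).
With P = £440 above the shutdown price, P = MC gives x = 12.
At P = £125 ≥ min AVC, set P = MC: x = 9. The firm stays open but cuts output.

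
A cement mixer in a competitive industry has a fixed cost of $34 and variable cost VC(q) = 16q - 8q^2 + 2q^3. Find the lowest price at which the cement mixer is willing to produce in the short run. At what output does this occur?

The firm shuts down when price falls below the minimum of average variable cost. AVC = VC/q = 16 - 8q + 2q^2.
At the minimum of AVC, MC = AVC. MC = 16 - 16q + 6q^2; setting MC = AVC gives 4q^2 - 8q = 0, so q = 2. min AVC = 8.
So the shutdown price is $8.

$8 per unit, at q = 2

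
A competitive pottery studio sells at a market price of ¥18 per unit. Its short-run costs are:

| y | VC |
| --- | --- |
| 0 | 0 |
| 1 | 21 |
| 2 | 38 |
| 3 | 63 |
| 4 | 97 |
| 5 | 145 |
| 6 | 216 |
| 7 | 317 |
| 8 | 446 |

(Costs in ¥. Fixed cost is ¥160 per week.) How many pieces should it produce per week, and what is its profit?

y = 0 (shut down); profit = -¥160

Profit at each row (π = 18y − TC): y=0: -160; y=1: -163; y=2: -162; y=3: -169; y=4: -185; y=5: -215; y=6: -268; y=7: -351; y=8: -462.
Profit is highest at y = 0. Equivalently, the lowest AVC in the table is 38/2 ≈ ¥19 at y = 2, and P = ¥18 falls below it — price never covers variable cost, so the firm shuts down and loses only its fixed cost.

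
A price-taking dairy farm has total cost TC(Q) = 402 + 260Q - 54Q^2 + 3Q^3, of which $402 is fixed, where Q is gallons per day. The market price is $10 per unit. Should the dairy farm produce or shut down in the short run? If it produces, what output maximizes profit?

Shut down

From TC, MC = TC'(Q) = 260 - 108Q + 9Q^2 and AVC = VC/Q = 260 - 54Q + 3Q^2.
AVC hits its minimum where MC = AVC, at Q = 9, giving min AVC = 260 - 54·9 + 3·9^2 = $17.
P = $10 lies below min AVC = $17; no output level covers variable cost.
The firm minimizes its loss by shutting down and losing only its fixed cost of $402.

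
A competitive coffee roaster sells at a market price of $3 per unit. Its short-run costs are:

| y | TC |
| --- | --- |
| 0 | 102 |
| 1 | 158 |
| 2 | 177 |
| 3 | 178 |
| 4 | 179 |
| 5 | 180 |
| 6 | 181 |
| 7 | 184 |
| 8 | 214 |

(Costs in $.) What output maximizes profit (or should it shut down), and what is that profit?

y = 0 (shut down); profit = -$102

Profit at each row (π = 3y − TC): y=0: -102; y=1: -155; y=2: -171; y=3: -169; y=4: -167; y=5: -165; y=6: -163; y=7: -163; y=8: -190.
Profit is highest at y = 0. Equivalently, the lowest AVC in the table is 82/7 ≈ $11.71 at y = 7, and P = $3 falls below it — price never covers variable cost, so the firm shuts down and loses only its fixed cost.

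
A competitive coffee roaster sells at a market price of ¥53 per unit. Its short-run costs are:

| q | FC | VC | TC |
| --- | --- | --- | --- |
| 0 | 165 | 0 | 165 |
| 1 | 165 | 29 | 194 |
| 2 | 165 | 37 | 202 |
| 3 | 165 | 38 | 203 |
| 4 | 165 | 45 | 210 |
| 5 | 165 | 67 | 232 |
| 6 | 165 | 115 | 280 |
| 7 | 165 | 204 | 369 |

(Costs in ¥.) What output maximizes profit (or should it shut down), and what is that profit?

q = 6; profit = ¥38

Compute π = P·q − TC at each output: q=0: -165; q=1: -141; q=2: -96; q=3: -44; q=4: 2; q=5: 33; q=6: 38; q=7: 2.
Profit is maximized at q = 6. AVC there is 115/6 = ¥19.17 ≤ P, so producing beats shutting down (which would give -¥165).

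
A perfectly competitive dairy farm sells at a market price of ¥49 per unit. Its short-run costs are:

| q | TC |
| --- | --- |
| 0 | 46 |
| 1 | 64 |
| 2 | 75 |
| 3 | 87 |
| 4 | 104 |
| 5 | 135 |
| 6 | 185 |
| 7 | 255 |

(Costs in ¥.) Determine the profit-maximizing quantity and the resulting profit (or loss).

q = 5; profit = ¥110

Compute π = P·q − TC at each output: q=0: -46; q=1: -15; q=2: 23; q=3: 60; q=4: 92; q=5: 110; q=6: 109; q=7: 88.
Profit is maximized at q = 5. AVC there is 89/5 = ¥17.80 ≤ P, so producing beats shutting down (which would give -¥46).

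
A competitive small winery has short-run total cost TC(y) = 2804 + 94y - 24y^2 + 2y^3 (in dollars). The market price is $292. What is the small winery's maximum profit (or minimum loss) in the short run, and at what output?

AVC = 94 - 24y + 2y^2; min AVC = $22 at y = 6. Since P = $292 ≥ min AVC, the firm produces.
With MC = 94 - 48y + 6y^2, P = MC on the upward-sloping part at y* = 11.
TR = 292·11 = 3212. TC = 2804 + 792 = 3596. Profit = 3212 − 3596 = -$384.
That loss of $384 beats the $2804 the firm would lose by shutting down; producing recovers $2420 of fixed cost.

Profit = -$384 at y = 11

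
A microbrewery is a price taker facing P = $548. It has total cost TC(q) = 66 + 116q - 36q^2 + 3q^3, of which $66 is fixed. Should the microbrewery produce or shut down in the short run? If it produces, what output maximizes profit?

Strip out fixed cost: VC = 116q - 36q^2 + 3q^3. Then AVC = 116 - 36q + 3q^2 and MC = 116 - 72q + 9q^2.
AVC is minimized where dAVC/dq = -36 + 6q = 0, at q = 6; min AVC = 116 - 36·6 + 3·6^2 = $8.
Because $548 ≥ $8, revenue can cover variable cost; the firm operates.
Solving P = MC: -432 - 72q + 9q^2 = 0 ⇒ q = -4 or 12. On the upward-sloping branch, q* = 12.
Check: AVC at q = 12 is $116 ≤ P, so revenue covers variable cost.
Profit = P·q − TC = 548·12 − 1458 = $5118.

Produce at q = 12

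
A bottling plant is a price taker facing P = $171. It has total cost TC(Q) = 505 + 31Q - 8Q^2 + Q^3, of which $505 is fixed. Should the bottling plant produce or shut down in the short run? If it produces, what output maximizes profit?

Strip out fixed cost: VC = 31Q - 8Q^2 + Q^3. Then AVC = 31 - 8Q + Q^2 and MC = 31 - 16Q + 3Q^2.
AVC is minimized where dAVC/dQ = -8 + 2Q = 0, at Q = 4; min AVC = 31 - 8·4 + 4^2 = $15.
P = $171 exceeds min AVC = $15, so the firm stays open.
Solving P = MC: -140 - 16Q + 3Q^2 = 0 ⇒ Q = -14/3 or 10. On the upward-sloping branch, Q* = 10.
Check: AVC at Q = 10 is $51 ≤ P, so revenue covers variable cost.
Profit = P·Q − TC = 171·10 − 1015 = $695.

Produce at Q = 10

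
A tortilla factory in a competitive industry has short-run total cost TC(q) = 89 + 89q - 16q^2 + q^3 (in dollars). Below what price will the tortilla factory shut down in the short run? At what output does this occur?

$25 per unit, at q = 8

The shutdown price is the minimum of AVC. VC = 89q - 16q^2 + q^3, so AVC = 89 - 16q + q^2.
dAVC/dq = -16 + 2q = 0 gives q = 8. min AVC = 89 - 16·8 + 8^2 = 25.
For P < $25 the firm produces nothing.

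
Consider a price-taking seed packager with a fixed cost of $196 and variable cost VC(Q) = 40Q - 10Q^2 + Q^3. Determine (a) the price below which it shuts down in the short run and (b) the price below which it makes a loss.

Shutdown price = $15; break-even price = $47

Shutdown price = min AVC. AVC = 40 - 10Q + Q^2, with vertex at Q = 5 and minimum $15.
ATC = 196/Q + 40 - 10Q + Q^2. Setting dATC/dQ = −196/Q^2 − 10 + 2Q = 0 gives Q = 7 (since 2·7^3 − 10·7^2 = 196).
min ATC = 196/7 + 40 − 10·7 + 7^2 = $47. That is the break-even price.
For $15 ≤ P < $47 the firm produces at a loss; below $15 it shuts down.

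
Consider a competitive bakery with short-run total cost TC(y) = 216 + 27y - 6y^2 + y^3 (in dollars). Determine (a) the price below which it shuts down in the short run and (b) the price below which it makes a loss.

Shutdown price = $18; break-even price = $63

AVC = 27 - 6y + y^2; minimized at y = 3, giving min AVC = $18. That is the shutdown price.
ATC = 216/y + 27 - 6y + y^2. Setting dATC/dy = −216/y^2 − 6 + 2y = 0 gives y = 6 (since 2·6^3 − 6·6^2 = 216).
min ATC = 216/6 + 27 − 6·6 + 6^2 = $63. That is the break-even price.
For $18 ≤ P < $63 the firm produces at a loss; below $18 it shuts down.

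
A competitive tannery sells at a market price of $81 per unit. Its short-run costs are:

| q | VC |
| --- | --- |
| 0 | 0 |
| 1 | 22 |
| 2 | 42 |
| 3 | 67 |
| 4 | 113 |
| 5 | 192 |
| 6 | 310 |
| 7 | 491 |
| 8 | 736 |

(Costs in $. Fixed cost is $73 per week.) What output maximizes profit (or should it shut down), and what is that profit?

Compute π = P·q − TC at each output: q=0: -73; q=1: -14; q=2: 47; q=3: 103; q=4: 138; q=5: 140; q=6: 103; q=7: 3; q=8: -161.
Profit is maximized at q = 5. AVC there is 192/5 = $38.40 ≤ P, so producing beats shutting down (which would give -$73).

q = 5; profit = $140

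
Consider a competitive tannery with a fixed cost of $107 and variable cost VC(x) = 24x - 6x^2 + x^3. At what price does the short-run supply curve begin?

$15 per unit

Short-run supply begins at min AVC. From VC = 24x - 6x^2 + x^3, AVC = 24 - 6x + x^2.
dAVC/dx = -6 + 2x = 0 gives x = 3. min AVC = 24 - 6·3 + 3^2 = 15.
So the shutdown price is $15.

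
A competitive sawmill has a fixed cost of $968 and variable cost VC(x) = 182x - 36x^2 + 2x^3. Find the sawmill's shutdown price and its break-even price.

Shutdown price = $20; break-even price = $116

AVC = 182 - 36x + 2x^2; minimized at x = 9, giving min AVC = $20. That is the shutdown price.
ATC = 968/x + 182 - 36x + 2x^2. Setting dATC/dx = −968/x^2 − 36 + 4x = 0 gives x = 11 (since 4·11^3 − 36·11^2 = 968).
min ATC = 968/11 + 182 − 36·11 + 2·11^2 = $116. That is the break-even price.
Between these two prices the firm operates at a loss; above $116 it earns a profit.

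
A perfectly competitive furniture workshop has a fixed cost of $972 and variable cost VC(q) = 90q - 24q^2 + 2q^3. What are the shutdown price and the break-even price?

Shutdown price = min AVC. AVC = 90 - 24q + 2q^2, with vertex at q = 6 and minimum $18.
ATC = 972/q + 90 - 24q + 2q^2. Setting dATC/dq = −972/q^2 − 24 + 4q = 0 gives q = 9 (since 4·9^3 − 24·9^2 = 972).
min ATC = 972/9 + 90 − 24·9 + 2·9^2 = $144. That is the break-even price.
For $18 ≤ P < $144 the firm produces at a loss; below $18 it shuts down.

Shutdown price = $18; break-even price = $144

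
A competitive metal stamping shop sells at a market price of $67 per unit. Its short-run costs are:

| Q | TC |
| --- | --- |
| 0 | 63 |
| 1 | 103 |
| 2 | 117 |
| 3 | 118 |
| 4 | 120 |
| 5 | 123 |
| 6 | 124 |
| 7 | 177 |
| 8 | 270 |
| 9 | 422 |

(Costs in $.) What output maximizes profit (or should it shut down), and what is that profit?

Tabulate TR − TC: Q=0: -63; Q=1: -36; Q=2: 17; Q=3: 83; Q=4: 148; Q=5: 212; Q=6: 278; Q=7: 292; Q=8: 266; Q=9: 181.
Profit is maximized at Q = 7. AVC there is 114/7 = $16.29 ≤ P, so producing beats shutting down (which would give -$63).

Q = 7; profit = $292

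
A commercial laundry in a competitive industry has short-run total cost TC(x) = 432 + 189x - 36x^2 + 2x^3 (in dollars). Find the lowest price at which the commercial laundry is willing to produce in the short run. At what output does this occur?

The shutdown price is the minimum of AVC. VC = 189x - 36x^2 + 2x^3, so AVC = 189 - 36x + 2x^2.
At the minimum of AVC, MC = AVC. MC = 189 - 72x + 6x^2; setting MC = AVC gives 4x^2 - 36x = 0, so x = 9. min AVC = 27.
The firm shuts down for any P below $27.

$27 per unit, at x = 9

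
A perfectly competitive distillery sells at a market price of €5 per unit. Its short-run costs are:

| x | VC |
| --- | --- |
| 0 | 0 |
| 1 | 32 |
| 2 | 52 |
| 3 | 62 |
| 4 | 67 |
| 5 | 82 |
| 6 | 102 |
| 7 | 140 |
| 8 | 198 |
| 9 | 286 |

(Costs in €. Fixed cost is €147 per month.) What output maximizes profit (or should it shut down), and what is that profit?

Profit at each row (π = 5x − TC): x=0: -147; x=1: -174; x=2: -189; x=3: -194; x=4: -194; x=5: -204; x=6: -219; x=7: -252; x=8: -305; x=9: -388.
Profit is highest at x = 0. Equivalently, the lowest AVC in the table is 82/5 ≈ €16.40 at x = 5, and P = €5 falls below it — price never covers variable cost, so the firm shuts down and loses only its fixed cost.

x = 0 (shut down); profit = -€147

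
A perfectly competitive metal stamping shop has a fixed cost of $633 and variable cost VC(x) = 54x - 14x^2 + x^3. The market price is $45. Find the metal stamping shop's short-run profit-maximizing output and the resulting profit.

Profit = -$309 at x = 9

AVC = 54 - 14x + x^2 has its minimum $5 at x = 7; price $45 clears that bar, so the firm operates.
With MC = 54 - 28x + 3x^2, P = MC on the upward-sloping part at x* = 9.
TR = 45·9 = 405. TC = 633 + 81 = 714. Profit = 405 − 714 = -$309.
Shutting down would mean losing the fixed cost of $633, so operating at a loss of $309 is better by $324.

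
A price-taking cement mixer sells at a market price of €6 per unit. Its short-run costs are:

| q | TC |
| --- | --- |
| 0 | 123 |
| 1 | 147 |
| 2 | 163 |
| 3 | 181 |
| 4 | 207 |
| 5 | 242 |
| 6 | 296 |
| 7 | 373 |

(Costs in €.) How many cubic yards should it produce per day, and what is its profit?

q = 0 (shut down); profit = -€123

Tabulate TR − TC: q=0: -123; q=1: -141; q=2: -151; q=3: -163; q=4: -183; q=5: -212; q=6: -260; q=7: -331.
Profit is highest at q = 0. Equivalently, the lowest AVC in the table is 58/3 ≈ €19.33 at q = 3, and P = €6 falls below it — price never covers variable cost, so the firm shuts down and loses only its fixed cost.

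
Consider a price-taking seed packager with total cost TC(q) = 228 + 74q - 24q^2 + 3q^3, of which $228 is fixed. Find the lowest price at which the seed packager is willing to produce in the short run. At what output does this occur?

$26 per unit, at q = 4

Short-run supply begins at min AVC. From VC = 74q - 24q^2 + 3q^3, AVC = 74 - 24q + 3q^2.
At the minimum of AVC, MC = AVC. MC = 74 - 48q + 9q^2; setting MC = AVC gives 6q^2 - 24q = 0, so q = 4. min AVC = 26.
For P < $26 the firm produces nothing.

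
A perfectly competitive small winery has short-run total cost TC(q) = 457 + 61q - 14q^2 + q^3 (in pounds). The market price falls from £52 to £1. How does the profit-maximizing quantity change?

Output falls from 9 to 0 (the firm shuts down)

AVC = 61 - 14q + q^2, minimized at q = 7 where min AVC = £12. MC = 61 - 28q + 3q^2.
With P = £52 above the shutdown price, P = MC gives q = 9.
At P = £1 < min AVC = £12, price no longer covers variable cost at any output, so the firm shuts down: q = 0.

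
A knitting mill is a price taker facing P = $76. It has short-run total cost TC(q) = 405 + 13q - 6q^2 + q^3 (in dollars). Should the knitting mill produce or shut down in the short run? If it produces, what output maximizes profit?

Produce at q = 7

Strip out fixed cost: VC = 13q - 6q^2 + q^3. Then AVC = 13 - 6q + q^2 and MC = 13 - 12q + 3q^2.
The AVC parabola has its vertex at q = 6/2 = 3, where AVC = 13 - 6·3 + 3^2 = $4.
P = $76 exceeds min AVC = $4, so the firm stays open.
Solving P = MC: -63 - 12q + 3q^2 = 0 ⇒ q = -3 or 7. On the upward-sloping branch, q* = 7.
Check: AVC at q = 7 is $20 ≤ P, so revenue covers variable cost.
Profit = P·q − TC = 76·7 − 545 = -$13, a loss, but smaller than the $405 fixed cost the firm would lose by shutting down.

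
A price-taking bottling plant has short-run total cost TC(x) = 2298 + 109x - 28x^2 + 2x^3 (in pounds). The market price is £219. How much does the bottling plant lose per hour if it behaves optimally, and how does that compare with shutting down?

AVC = 109 - 28x + 2x^2; min AVC = £11 at x = 7. Since P = £219 ≥ min AVC, the firm produces.
With MC = 109 - 56x + 6x^2, P = MC on the upward-sloping part at x* = 11.
TR = 219·11 = 2409. TC = 2298 + 473 = 2771. Profit = 2409 − 2771 = -£362.
That loss of £362 beats the £2298 the firm would lose by shutting down; producing recovers £1936 of fixed cost.

Profit = -£362 at x = 11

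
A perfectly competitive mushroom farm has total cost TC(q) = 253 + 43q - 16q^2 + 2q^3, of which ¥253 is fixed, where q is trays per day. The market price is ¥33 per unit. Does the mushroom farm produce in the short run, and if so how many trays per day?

Produce at q = 5

From TC, MC = TC'(q) = 43 - 32q + 6q^2 and AVC = VC/q = 43 - 16q + 2q^2.
The AVC parabola has its vertex at q = 16/4 = 4, where AVC = 43 - 16·4 + 2·4^2 = ¥11.
Since P = ¥33 ≥ min AVC = ¥11, price covers variable cost and the firm should produce.
Solving P = MC: 10 - 32q + 6q^2 = 0 ⇒ q = 1/3 or 5. On the upward-sloping branch, q* = 5.
Check: AVC at q = 5 is ¥13 ≤ P, so revenue covers variable cost.
Profit = P·q − TC = 33·5 − 318 = -¥153, a loss, but smaller than the ¥253 fixed cost the firm would lose by shutting down.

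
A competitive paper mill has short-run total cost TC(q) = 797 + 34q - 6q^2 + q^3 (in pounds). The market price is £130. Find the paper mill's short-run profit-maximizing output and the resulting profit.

AVC = 34 - 6q + q^2; min AVC = £25 at q = 3. Since P = £130 ≥ min AVC, the firm produces.
With MC = 34 - 12q + 3q^2, P = MC on the upward-sloping part at q* = 8.
TR = 130·8 = 1040. TC = 797 + 400 = 1197. Profit = 1040 − 1197 = -£157.
That loss of £157 beats the £797 the firm would lose by shutting down; producing recovers £640 of fixed cost.

Profit = -£157 at q = 8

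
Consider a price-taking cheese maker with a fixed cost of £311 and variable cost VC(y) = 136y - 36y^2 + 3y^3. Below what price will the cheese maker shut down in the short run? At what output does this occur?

£28 per unit, at y = 6

The firm shuts down when price falls below the minimum of average variable cost. AVC = VC/y = 136 - 36y + 3y^2.
dAVC/dy = -36 + 6y = 0 gives y = 6. min AVC = 136 - 36·6 + 3·6^2 = 28.
So the shutdown price is £28.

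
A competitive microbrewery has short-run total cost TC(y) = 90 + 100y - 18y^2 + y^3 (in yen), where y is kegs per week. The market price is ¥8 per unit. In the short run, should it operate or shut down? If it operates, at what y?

Variable cost is VC = 100y - 18y^2 + y^3, so AVC = VC/y = 100 - 18y + y^2 and MC = dTC/dy = 100 - 36y + 3y^2.
AVC is minimized where dAVC/dy = -18 + 2y = 0, at y = 9; min AVC = 100 - 18·9 + 9^2 = ¥19.
P = ¥8 lies below min AVC = ¥19; no output level covers variable cost.
Best response: produce nothing and absorb the ¥90 fixed cost.

Shut down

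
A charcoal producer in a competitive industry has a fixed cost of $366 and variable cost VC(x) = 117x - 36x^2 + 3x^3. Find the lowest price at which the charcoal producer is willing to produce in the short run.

$9 per unit

The firm shuts down when price falls below the minimum of average variable cost. AVC = VC/x = 117 - 36x + 3x^2.
At the minimum of AVC, MC = AVC. MC = 117 - 72x + 9x^2; setting MC = AVC gives 6x^2 - 36x = 0, so x = 6. min AVC = 9.
So the shutdown price is $9.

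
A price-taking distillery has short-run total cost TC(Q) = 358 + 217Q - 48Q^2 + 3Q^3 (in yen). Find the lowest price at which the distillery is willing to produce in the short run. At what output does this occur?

The shutdown price is the minimum of AVC. VC = 217Q - 48Q^2 + 3Q^3, so AVC = 217 - 48Q + 3Q^2.
dAVC/dQ = -48 + 6Q = 0 gives Q = 8. min AVC = 217 - 48·8 + 3·8^2 = 25.
The firm shuts down for any P below ¥25.

¥25 per unit, at Q = 8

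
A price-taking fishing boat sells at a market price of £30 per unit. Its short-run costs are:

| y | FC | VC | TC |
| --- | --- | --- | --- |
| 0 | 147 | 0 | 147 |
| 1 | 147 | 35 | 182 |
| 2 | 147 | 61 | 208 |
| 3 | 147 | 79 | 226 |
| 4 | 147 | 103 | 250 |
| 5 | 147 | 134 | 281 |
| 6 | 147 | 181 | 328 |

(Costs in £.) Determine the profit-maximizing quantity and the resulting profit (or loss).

y = 4; profit = -£130

Tabulate TR − TC: y=0: -147; y=1: -152; y=2: -148; y=3: -136; y=4: -130; y=5: -131; y=6: -148.
Profit is maximized at y = 4. AVC there is 103/4 = £25.75 ≤ P, so producing beats shutting down (which would give -£147).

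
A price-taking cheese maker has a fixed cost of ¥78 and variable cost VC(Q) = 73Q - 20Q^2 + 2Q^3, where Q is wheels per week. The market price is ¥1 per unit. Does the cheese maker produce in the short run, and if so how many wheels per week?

From TC, MC = TC'(Q) = 73 - 40Q + 6Q^2 and AVC = VC/Q = 73 - 20Q + 2Q^2.
AVC hits its minimum where MC = AVC, at Q = 5, giving min AVC = 73 - 20·5 + 2·5^2 = ¥23.
With P < min AVC (¥1 < ¥23), every unit sold adds to the loss.
Shutting down limits the loss to fixed cost, ¥78.

Shut down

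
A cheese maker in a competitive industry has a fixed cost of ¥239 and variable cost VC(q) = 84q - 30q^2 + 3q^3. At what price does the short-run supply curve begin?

The firm shuts down when price falls below the minimum of average variable cost. AVC = VC/q = 84 - 30q + 3q^2.
At the minimum of AVC, MC = AVC. MC = 84 - 60q + 9q^2; setting MC = AVC gives 6q^2 - 30q = 0, so q = 5. min AVC = 9.
For P < ¥9 the firm produces nothing.

¥9 per unit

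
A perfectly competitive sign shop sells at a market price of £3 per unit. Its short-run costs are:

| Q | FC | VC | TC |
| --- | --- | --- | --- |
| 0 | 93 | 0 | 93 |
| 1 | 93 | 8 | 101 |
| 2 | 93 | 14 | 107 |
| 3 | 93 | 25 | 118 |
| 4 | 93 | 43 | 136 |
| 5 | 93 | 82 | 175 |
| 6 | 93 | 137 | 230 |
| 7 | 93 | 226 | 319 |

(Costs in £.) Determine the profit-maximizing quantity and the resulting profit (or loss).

Q = 0 (shut down); profit = -£93

Profit at each row (π = 3Q − TC): Q=0: -93; Q=1: -98; Q=2: -101; Q=3: -109; Q=4: -124; Q=5: -160; Q=6: -212; Q=7: -298.
Profit is highest at Q = 0. Equivalently, the lowest AVC in the table is 14/2 ≈ £7 at Q = 2, and P = £3 falls below it — price never covers variable cost, so the firm shuts down and loses only its fixed cost.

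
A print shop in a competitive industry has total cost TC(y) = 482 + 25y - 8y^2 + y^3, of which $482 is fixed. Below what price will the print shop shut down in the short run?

The firm shuts down when price falls below the minimum of average variable cost. AVC = VC/y = 25 - 8y + y^2.
dAVC/dy = -8 + 2y = 0 gives y = 4. min AVC = 25 - 8·4 + 4^2 = 9.
For P < $9 the firm produces nothing.

$9 per unit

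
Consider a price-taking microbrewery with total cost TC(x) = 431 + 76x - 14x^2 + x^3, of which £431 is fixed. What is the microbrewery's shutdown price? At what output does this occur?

£27 per unit, at x = 7

The firm shuts down when price falls below the minimum of average variable cost. AVC = VC/x = 76 - 14x + x^2.
At the minimum of AVC, MC = AVC. MC = 76 - 28x + 3x^2; setting MC = AVC gives 2x^2 - 14x = 0, so x = 7. min AVC = 27.
For P < £27 the firm produces nothing.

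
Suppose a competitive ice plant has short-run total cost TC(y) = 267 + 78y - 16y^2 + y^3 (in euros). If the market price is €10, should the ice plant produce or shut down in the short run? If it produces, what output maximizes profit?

Shut down

From TC, MC = TC'(y) = 78 - 32y + 3y^2 and AVC = VC/y = 78 - 16y + y^2.
AVC is minimized where dAVC/dy = -16 + 2y = 0, at y = 8; min AVC = 78 - 16·8 + 8^2 = €14.
Since P = €10 < min AVC = €14, price fails to cover variable cost at any output.
Shutting down limits the loss to fixed cost, €267.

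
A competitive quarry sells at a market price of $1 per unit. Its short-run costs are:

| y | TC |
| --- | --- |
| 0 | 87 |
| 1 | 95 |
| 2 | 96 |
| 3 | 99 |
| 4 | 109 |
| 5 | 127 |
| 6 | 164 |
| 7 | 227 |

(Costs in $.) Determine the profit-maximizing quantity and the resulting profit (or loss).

y = 0 (shut down); profit = -$87

Profit at each row (π = 1y − TC): y=0: -87; y=1: -94; y=2: -94; y=3: -96; y=4: -105; y=5: -122; y=6: -158; y=7: -220.
Profit is highest at y = 0. Equivalently, the lowest AVC in the table is 12/3 ≈ $4 at y = 3, and P = $1 falls below it — price never covers variable cost, so the firm shuts down and loses only its fixed cost.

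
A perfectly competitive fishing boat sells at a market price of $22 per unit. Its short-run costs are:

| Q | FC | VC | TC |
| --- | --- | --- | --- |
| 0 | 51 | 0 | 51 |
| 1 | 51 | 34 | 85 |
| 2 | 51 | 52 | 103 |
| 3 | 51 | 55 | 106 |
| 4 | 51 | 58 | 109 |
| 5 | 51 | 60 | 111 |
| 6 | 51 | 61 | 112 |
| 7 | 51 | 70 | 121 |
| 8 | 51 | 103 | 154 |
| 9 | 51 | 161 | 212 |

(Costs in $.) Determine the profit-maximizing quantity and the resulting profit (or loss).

Profit at each row (π = 22Q − TC): Q=0: -51; Q=1: -63; Q=2: -59; Q=3: -40; Q=4: -21; Q=5: -1; Q=6: 20; Q=7: 33; Q=8: 22; Q=9: -14.
Profit is maximized at Q = 7. AVC there is 70/7 = $10 ≤ P, so producing beats shutting down (which would give -$51).

Q = 7; profit = $33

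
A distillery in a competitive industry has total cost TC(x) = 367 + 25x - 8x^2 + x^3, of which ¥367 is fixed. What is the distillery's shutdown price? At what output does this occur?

¥9 per unit, at x = 4

The firm shuts down when price falls below the minimum of average variable cost. AVC = VC/x = 25 - 8x + x^2.
dAVC/dx = -8 + 2x = 0 gives x = 4. min AVC = 25 - 8·4 + 4^2 = 9.
For P < ¥9 the firm produces nothing.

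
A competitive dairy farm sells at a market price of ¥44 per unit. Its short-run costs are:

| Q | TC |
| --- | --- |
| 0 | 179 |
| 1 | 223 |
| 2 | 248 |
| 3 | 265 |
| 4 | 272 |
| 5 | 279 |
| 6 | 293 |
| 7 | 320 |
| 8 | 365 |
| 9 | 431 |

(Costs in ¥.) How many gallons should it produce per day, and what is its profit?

Q = 7; profit = -¥12

Profit at each row (π = 44Q − TC): Q=0: -179; Q=1: -179; Q=2: -160; Q=3: -133; Q=4: -96; Q=5: -59; Q=6: -29; Q=7: -12; Q=8: -13; Q=9: -35.
Profit is maximized at Q = 7. AVC there is 141/7 = ¥20.14 ≤ P, so producing beats shutting down (which would give -¥179).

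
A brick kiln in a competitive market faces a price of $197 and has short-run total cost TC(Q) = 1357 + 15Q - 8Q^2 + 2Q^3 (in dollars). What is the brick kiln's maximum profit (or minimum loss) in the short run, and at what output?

AVC = 15 - 8Q + 2Q^2 has its minimum $7 at Q = 2; price $197 clears that bar, so the firm operates.
MC = 15 - 16Q + 6Q^2. Setting P = MC and taking the root on the rising branch gives Q* = 7.
TR = 197·7 = 1379. TC = 1357 + 399 = 1756. Profit = 1379 − 1756 = -$377.
That loss of $377 beats the $1357 the firm would lose by shutting down; producing recovers $980 of fixed cost.

Profit = -$377 at Q = 7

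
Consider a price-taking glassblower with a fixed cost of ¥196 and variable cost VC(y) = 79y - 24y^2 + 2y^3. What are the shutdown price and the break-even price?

AVC = 79 - 24y + 2y^2; minimized at y = 6, giving min AVC = ¥7. That is the shutdown price.
ATC = 196/y + 79 - 24y + 2y^2. Setting dATC/dy = −196/y^2 − 24 + 4y = 0 gives y = 7 (since 4·7^3 − 24·7^2 = 196).
min ATC = 196/7 + 79 − 24·7 + 2·7^2 = ¥37. That is the break-even price.
Between these two prices the firm operates at a loss; above ¥37 it earns a profit.

Shutdown price = ¥7; break-even price = ¥37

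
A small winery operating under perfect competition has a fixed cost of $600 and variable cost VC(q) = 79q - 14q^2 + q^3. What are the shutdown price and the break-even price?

Shutdown price = min AVC. AVC = 79 - 14q + q^2, with vertex at q = 7 and minimum $30.
ATC = 600/q + 79 - 14q + q^2. Setting dATC/dq = −600/q^2 − 14 + 2q = 0 gives q = 10 (since 2·10^3 − 14·10^2 = 600).
min ATC = 600/10 + 79 − 14·10 + 10^2 = $99. That is the break-even price.
For $30 ≤ P < $99 the firm produces at a loss; below $30 it shuts down.

Shutdown price = $30; break-even price = $99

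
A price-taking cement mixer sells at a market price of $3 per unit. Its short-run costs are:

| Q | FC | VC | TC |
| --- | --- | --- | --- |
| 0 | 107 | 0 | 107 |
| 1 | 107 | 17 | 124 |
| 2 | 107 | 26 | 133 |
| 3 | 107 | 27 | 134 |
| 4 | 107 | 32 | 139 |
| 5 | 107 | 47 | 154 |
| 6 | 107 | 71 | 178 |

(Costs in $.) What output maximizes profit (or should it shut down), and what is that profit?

Profit at each row (π = 3Q − TC): Q=0: -107; Q=1: -121; Q=2: -127; Q=3: -125; Q=4: -127; Q=5: -139; Q=6: -160.
Profit is highest at Q = 0. Equivalently, the lowest AVC in the table is 32/4 ≈ $8 at Q = 4, and P = $3 falls below it — price never covers variable cost, so the firm shuts down and loses only its fixed cost.

Q = 0 (shut down); profit = -$107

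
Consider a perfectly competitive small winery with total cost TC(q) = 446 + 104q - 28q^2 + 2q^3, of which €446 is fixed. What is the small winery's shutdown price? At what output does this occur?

The firm shuts down when price falls below the minimum of average variable cost. AVC = VC/q = 104 - 28q + 2q^2.
dAVC/dq = -28 + 4q = 0 gives q = 7. min AVC = 104 - 28·7 + 2·7^2 = 6.
The firm shuts down for any P below €6.

€6 per unit, at q = 7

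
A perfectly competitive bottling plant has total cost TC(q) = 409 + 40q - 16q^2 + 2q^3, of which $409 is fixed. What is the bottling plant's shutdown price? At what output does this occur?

The shutdown price is the minimum of AVC. VC = 40q - 16q^2 + 2q^3, so AVC = 40 - 16q + 2q^2.
At the minimum of AVC, MC = AVC. MC = 40 - 32q + 6q^2; setting MC = AVC gives 4q^2 - 16q = 0, so q = 4. min AVC = 8.
So the shutdown price is $8.

$8 per unit, at q = 4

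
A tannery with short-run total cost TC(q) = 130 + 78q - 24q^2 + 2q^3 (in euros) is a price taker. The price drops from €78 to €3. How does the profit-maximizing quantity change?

AVC = 78 - 24q + 2q^2, minimized at q = 6 where min AVC = €6. MC = 78 - 48q + 6q^2.
With P = €78 above the shutdown price, P = MC gives q = 8.
At P = €3 < min AVC = €6, price no longer covers variable cost at any output, so the firm shuts down: q = 0.

Output falls from 8 to 0 (the firm shuts down)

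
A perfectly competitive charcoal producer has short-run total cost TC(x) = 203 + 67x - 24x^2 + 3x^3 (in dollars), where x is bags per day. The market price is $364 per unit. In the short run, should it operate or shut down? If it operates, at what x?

Produce at x = 9

From TC, MC = TC'(x) = 67 - 48x + 9x^2 and AVC = VC/x = 67 - 24x + 3x^2.
AVC hits its minimum where MC = AVC, at x = 4, giving min AVC = 67 - 24·4 + 3·4^2 = $19.
P = $364 exceeds min AVC = $19, so the firm stays open.
Solving P = MC: -297 - 48x + 9x^2 = 0 ⇒ x = -11/3 or 9. On the upward-sloping branch, x* = 9.
Check: AVC at x = 9 is $94 ≤ P, so revenue covers variable cost.
Profit = P·x − TC = 364·9 − 1049 = $2227.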